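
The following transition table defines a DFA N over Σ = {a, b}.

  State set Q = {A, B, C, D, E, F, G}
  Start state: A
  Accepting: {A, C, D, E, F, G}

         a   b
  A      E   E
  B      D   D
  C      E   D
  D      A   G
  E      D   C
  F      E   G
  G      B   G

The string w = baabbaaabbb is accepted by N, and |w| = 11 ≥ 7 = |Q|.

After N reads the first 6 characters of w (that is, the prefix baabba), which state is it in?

Run of N on the first 6 characters of w = b a a b b a:
  step 0: A  (start)
  step 1: E  (read b: A→E)
  step 2: D  (read a: E→D)
  step 3: A  (read a: D→A)
  step 4: E  (read b: A→E)
  step 5: C  (read b: E→C)
  step 6: E  (read a: C→E)

After reading 6 characters, N is in state E.

E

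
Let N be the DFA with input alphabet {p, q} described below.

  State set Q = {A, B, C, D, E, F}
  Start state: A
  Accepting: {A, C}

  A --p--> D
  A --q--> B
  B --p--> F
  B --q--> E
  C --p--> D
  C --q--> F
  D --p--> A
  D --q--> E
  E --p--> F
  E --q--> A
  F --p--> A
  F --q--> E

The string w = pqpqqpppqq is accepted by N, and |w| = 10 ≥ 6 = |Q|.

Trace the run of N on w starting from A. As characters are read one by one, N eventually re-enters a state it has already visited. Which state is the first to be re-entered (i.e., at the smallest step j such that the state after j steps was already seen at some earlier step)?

Run of N on w = p q p q q p p p q q:
  step 0: A  (start)
  step 1: D  (read p: A→D)
  step 2: E  (read q: D→E)
  step 3: F  (read p: E→F)
  step 4: E  (read q: F→E)   ← first repeat (E seen earlier)
  step 5: A  (read q: E→A)
  step 6: D  (read p: A→D)
  step 7: A  (read p: D→A)
  step 8: D  (read p: A→D)
  step 9: E  (read q: D→E)
  step 10: A  (read q: E→A)

The earliest repeat is at step j = 4: N is in E, which it already visited at step i = 2.
With |Q| = 6, pigeonhole forces a state repeat no later than step 6; the substring read between the first and second visits to that state can be pumped.

E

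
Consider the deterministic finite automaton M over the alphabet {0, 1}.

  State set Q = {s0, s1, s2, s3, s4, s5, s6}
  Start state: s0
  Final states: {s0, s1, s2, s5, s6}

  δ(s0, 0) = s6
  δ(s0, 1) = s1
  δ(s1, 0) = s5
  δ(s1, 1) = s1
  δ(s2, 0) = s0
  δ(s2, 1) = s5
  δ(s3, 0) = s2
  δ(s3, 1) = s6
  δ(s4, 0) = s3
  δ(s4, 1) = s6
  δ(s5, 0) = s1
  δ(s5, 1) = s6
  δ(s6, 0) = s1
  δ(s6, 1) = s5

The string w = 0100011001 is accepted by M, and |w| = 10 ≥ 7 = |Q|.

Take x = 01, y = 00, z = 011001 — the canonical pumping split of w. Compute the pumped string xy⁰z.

xy⁰z = xz = 01·011001 = 01011001.
Reading y = 00 takes M from s5 back to s5, so after x the machine is still in s5, and z then leads to the accepting state s1. Hence 01011001 ∈ L(M).

01011001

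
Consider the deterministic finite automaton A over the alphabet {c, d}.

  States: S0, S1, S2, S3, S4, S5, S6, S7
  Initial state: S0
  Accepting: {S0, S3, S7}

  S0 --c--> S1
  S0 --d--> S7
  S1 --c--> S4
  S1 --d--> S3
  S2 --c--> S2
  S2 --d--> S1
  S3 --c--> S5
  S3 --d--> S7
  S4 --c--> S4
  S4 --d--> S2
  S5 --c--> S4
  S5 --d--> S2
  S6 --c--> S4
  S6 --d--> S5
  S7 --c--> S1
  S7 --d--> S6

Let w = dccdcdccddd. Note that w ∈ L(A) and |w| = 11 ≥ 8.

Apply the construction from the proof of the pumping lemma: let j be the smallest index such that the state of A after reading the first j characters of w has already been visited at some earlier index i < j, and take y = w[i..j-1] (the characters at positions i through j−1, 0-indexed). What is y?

c

Run of A on w = d c c d c d c c d d d:
  step 0: S0  (start)
  step 1: S7  (read d: S0→S7)
  step 2: S1  (read c: S7→S1)
  step 3: S4  (read c: S1→S4)
  step 4: S2  (read d: S4→S2)
  step 5: S2  (read c: S2→S2)   ← first repeat (S2 seen earlier)
  step 6: S1  (read d: S2→S1)
  step 7: S4  (read c: S1→S4)
  step 8: S4  (read c: S4→S4)
  step 9: S2  (read d: S4→S2)
  step 10: S1  (read d: S2→S1)
  step 11: S3  (read d: S1→S3)

So i = 4, j = 5, giving x = w[0:4] = dccd, y = w[4:5] = c, z = w[5:11] = dccddd.
Check: |xy| = 5 ≤ 8 and |y| = 1 ≥ 1. Reading y takes A from S2 back to S2, so every xyⁱz is accepted.
Since A has 8 states, any run of length ≥ 8 visits 8+1 states, so by pigeonhole some state repeats within the first 8 steps — that repeat gives the pumpable loop.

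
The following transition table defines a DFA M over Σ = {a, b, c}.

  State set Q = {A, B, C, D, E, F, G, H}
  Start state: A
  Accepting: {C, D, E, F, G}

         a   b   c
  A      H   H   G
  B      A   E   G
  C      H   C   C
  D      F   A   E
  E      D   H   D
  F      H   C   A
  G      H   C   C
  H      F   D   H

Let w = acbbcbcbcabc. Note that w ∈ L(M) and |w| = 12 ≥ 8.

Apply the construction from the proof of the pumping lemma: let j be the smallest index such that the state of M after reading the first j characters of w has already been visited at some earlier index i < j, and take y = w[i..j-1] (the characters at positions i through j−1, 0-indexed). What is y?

State sequence: A -a-> H -c-> H -b-> D -b-> A -c-> G -b-> C -c-> C -b-> C -c-> C -a-> H -b-> D -c-> E
First repeat at step 2: H was already visited.

So i = 1, j = 2, giving x = w[0:1] = a, y = w[1:2] = c, z = w[2:12] = bbcbcbcabc.
Check: |xy| = 2 ≤ 8 and |y| = 1 ≥ 1. Reading y takes M from H back to H, so every xyⁱz is accepted.
Pumping length from the standard proof: p = 8 (the number of states). The repeated state found above gives |xy| = j ≤ 8 and |y| = j − i ≥ 1.

c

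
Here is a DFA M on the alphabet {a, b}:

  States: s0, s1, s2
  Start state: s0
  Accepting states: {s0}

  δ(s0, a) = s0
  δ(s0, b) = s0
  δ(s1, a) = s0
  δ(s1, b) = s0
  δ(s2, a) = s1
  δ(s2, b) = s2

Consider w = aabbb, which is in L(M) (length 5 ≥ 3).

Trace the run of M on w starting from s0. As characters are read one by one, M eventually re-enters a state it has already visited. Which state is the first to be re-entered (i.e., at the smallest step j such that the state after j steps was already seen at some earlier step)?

s0

Run of M on w = a a b b b:
  step 0: s0  (start)
  step 1: s0  (read a: s0→s0)   ← first repeat (s0 seen earlier)
  step 2: s0  (read a: s0→s0)
  step 3: s0  (read b: s0→s0)
  step 4: s0  (read b: s0→s0)
  step 5: s0  (read b: s0→s0)

The earliest repeat is at step j = 1: M is in s0, which it already visited at step i = 0.
Pumping length from the standard proof: p = 3 (the number of states). The repeated state found above gives |xy| = j ≤ 3 and |y| = j − i ≥ 1.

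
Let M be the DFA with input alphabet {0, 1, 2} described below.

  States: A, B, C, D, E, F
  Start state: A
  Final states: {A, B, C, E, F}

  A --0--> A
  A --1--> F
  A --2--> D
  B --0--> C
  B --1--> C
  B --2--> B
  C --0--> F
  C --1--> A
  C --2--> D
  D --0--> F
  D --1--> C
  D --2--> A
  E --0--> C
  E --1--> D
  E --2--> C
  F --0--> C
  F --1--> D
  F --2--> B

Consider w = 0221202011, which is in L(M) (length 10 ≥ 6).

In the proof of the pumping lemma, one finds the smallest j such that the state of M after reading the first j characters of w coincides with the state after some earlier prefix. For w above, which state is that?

A

Run of M on w = 0 2 2 1 2 0 2 0 1 1:
  step 0: A  (start)
  step 1: A  (read 0: A→A)   ← first repeat (A seen earlier)
  step 2: D  (read 2: A→D)
  step 3: A  (read 2: D→A)
  step 4: F  (read 1: A→F)
  step 5: B  (read 2: F→B)
  step 6: C  (read 0: B→C)
  step 7: D  (read 2: C→D)
  step 8: F  (read 0: D→F)
  step 9: D  (read 1: F→D)
  step 10: C  (read 1: D→C)

The earliest repeat is at step j = 1: M is in A, which it already visited at step i = 0.
Since M has 6 states, any run of length ≥ 6 visits 6+1 states, so by pigeonhole some state repeats within the first 6 steps — that repeat gives the pumpable loop.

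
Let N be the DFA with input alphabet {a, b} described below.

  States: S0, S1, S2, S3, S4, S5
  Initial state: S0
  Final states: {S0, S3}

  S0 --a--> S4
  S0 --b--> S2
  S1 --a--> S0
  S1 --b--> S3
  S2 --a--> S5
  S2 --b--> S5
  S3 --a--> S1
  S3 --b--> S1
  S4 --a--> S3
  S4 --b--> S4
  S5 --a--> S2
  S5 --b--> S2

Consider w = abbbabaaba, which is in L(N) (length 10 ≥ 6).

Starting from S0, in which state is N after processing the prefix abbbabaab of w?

S4

Run of N on the first 9 characters of w = a b b b a b a a b:
  step 0: S0  (start)
  step 1: S4  (read a: S0→S4)
  step 2: S4  (read b: S4→S4)
  step 3: S4  (read b: S4→S4)
  step 4: S4  (read b: S4→S4)
  step 5: S3  (read a: S4→S3)
  step 6: S1  (read b: S3→S1)
  step 7: S0  (read a: S1→S0)
  step 8: S4  (read a: S0→S4)
  step 9: S4  (read b: S4→S4)

After reading 9 characters, N is in state S4.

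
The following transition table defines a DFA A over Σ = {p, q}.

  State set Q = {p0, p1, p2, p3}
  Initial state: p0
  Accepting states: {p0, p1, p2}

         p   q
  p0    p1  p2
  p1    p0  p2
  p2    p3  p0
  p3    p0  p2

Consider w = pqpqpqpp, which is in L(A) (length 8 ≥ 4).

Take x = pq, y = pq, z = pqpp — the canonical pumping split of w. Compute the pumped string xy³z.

xy^3z = pq·pq·pq·pq·pqpp = pqpqpqpqpqpp.
Reading y = pq takes A from p2 back to p2, so after x·y·y·y the machine is still in p2, and z then leads to the accepting state p0. Hence pqpqpqpqpqpp ∈ L(A).

pqpqpqpqpqpp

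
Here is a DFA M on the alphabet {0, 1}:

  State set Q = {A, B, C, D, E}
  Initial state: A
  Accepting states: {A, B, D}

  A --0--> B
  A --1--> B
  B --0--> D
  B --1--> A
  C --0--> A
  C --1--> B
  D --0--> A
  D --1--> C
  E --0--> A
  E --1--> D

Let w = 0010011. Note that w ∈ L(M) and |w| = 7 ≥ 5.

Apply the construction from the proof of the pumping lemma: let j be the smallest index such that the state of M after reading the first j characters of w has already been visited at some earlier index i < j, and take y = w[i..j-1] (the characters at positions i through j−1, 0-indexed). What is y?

0010

State sequence: A -0-> B -0-> D -1-> C -0-> A -0-> B -1-> A -1-> B
First repeat at step 4: A was already visited.

So i = 0, j = 4, giving x = w[0:0] = ε, y = w[0:4] = 0010, z = w[4:7] = 011.
Check: |xy| = 4 ≤ 5 and |y| = 4 ≥ 1. Reading y takes M from A back to A, so every xyⁱz is accepted.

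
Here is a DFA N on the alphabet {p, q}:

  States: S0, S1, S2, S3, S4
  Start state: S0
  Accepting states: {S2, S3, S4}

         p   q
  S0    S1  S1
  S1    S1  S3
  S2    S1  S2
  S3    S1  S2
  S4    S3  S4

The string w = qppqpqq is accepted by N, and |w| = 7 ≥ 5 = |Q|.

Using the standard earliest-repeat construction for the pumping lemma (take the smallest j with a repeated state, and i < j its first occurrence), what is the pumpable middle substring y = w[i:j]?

State sequence: S0 -q-> S1 -p-> S1 -p-> S1 -q-> S3 -p-> S1 -q-> S3 -q-> S2
First repeat at step 2: S1 was already visited.

So i = 1, j = 2, giving x = w[0:1] = q, y = w[1:2] = p, z = w[2:7] = pqpqq.
Check: |xy| = 2 ≤ 5 and |y| = 1 ≥ 1. Reading y takes N from S1 back to S1, so every xyⁱz is accepted.
Since N has 5 states, any run of length ≥ 5 visits 5+1 states, so by pigeonhole some state repeats within the first 5 steps — that repeat gives the pumpable loop.

p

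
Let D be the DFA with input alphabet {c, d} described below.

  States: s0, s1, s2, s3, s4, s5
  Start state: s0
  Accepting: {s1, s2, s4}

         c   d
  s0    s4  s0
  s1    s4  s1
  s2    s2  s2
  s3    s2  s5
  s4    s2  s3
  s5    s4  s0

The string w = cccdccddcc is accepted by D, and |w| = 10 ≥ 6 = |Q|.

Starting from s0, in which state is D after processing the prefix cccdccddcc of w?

State sequence: s0 -c-> s4 -c-> s2 -c-> s2 -d-> s2 -c-> s2 -c-> s2 -d-> s2 -d-> s2 -c-> s2 -c-> s2

After reading 10 characters, D is in state s2.
(This kind of state-tracing is the core of the pumping-lemma construction: with 6 states, pigeonhole forces a repeat within the first 6 steps.)

s2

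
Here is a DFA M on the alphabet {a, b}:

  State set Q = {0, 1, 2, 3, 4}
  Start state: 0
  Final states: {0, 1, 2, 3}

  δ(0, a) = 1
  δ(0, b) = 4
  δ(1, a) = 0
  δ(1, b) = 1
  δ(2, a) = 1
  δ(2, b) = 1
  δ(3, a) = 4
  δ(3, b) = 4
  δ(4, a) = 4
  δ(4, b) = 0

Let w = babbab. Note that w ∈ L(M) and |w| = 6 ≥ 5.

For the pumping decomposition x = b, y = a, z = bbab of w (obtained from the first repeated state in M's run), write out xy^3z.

xy^3z = b·a·a·a·bbab = baaabbab.
Reading y = a takes M from 4 back to 4, so after x·y·y·y the machine is still in 4, and z then leads to the accepting state 0. Hence baaabbab ∈ L(M).

baaabbab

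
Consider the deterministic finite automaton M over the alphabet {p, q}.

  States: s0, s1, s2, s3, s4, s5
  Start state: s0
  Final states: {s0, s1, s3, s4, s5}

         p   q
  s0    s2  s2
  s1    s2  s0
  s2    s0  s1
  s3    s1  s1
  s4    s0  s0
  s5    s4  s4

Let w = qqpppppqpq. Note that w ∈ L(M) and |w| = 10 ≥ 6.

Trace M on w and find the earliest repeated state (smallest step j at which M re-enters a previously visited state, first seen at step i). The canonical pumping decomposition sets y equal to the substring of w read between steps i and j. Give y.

Run of M on w = q q p p p p p q p q:
  step 0: s0  (start)
  step 1: s2  (read q: s0→s2)
  step 2: s1  (read q: s2→s1)
  step 3: s2  (read p: s1→s2)   ← first repeat (s2 seen earlier)
  step 4: s0  (read p: s2→s0)
  step 5: s2  (read p: s0→s2)
  step 6: s0  (read p: s2→s0)
  step 7: s2  (read p: s0→s2)
  step 8: s1  (read q: s2→s1)
  step 9: s2  (read p: s1→s2)
  step 10: s1  (read q: s2→s1)

So i = 1, j = 3, giving x = w[0:1] = q, y = w[1:3] = qp, z = w[3:10] = ppppqpq.
Check: |xy| = 3 ≤ 6 and |y| = 2 ≥ 1. Reading y takes M from s2 back to s2, so every xyⁱz is accepted.

qp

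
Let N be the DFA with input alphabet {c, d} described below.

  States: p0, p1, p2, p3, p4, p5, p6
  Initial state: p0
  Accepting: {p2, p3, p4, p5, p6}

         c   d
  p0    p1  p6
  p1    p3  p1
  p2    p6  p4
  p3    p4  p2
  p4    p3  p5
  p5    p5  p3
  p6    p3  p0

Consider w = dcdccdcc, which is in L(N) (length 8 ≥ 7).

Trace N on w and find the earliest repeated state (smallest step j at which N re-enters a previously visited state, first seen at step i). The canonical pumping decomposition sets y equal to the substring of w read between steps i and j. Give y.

cdc

Run of N on w = d c d c c d c c:
  step 0: p0  (start)
  step 1: p6  (read d: p0→p6)
  step 2: p3  (read c: p6→p3)
  step 3: p2  (read d: p3→p2)
  step 4: p6  (read c: p2→p6)   ← first repeat (p6 seen earlier)
  step 5: p3  (read c: p6→p3)
  step 6: p2  (read d: p3→p2)
  step 7: p6  (read c: p2→p6)
  step 8: p3  (read c: p6→p3)

So i = 1, j = 4, giving x = w[0:1] = d, y = w[1:4] = cdc, z = w[4:8] = cdcc.
Check: |xy| = 4 ≤ 7 and |y| = 3 ≥ 1. Reading y takes N from p6 back to p6, so every xyⁱz is accepted.
Since N has 7 states, any run of length ≥ 7 visits 7+1 states, so by pigeonhole some state repeats within the first 7 steps — that repeat gives the pumpable loop.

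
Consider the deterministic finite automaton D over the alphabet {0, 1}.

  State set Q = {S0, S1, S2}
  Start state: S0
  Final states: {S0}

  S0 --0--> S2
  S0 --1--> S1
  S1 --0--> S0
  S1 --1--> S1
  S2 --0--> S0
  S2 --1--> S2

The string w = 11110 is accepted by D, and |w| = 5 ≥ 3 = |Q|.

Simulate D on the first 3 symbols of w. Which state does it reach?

S1

State sequence: S0 -1-> S1 -1-> S1 -1-> S1

After reading 3 characters, D is in state S1.
(This kind of state-tracing is the core of the pumping-lemma construction: with 3 states, pigeonhole forces a repeat within the first 3 steps.)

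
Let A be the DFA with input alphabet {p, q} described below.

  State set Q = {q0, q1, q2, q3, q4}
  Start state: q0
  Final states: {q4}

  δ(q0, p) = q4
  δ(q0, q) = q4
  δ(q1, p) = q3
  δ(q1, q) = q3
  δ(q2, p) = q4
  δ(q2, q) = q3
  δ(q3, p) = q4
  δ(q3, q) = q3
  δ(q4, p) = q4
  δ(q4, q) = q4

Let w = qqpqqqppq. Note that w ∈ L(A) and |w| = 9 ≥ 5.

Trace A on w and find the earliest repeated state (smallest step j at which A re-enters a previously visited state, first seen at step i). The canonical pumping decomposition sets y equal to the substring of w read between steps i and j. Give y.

q

Run of A on w = q q p q q q p p q:
  step 0: q0  (start)
  step 1: q4  (read q: q0→q4)
  step 2: q4  (read q: q4→q4)   ← first repeat (q4 seen earlier)
  step 3: q4  (read p: q4→q4)
  step 4: q4  (read q: q4→q4)
  step 5: q4  (read q: q4→q4)
  step 6: q4  (read q: q4→q4)
  step 7: q4  (read p: q4→q4)
  step 8: q4  (read p: q4→q4)
  step 9: q4  (read q: q4→q4)

So i = 1, j = 2, giving x = w[0:1] = q, y = w[1:2] = q, z = w[2:9] = pqqqppq.
Check: |xy| = 2 ≤ 5 and |y| = 1 ≥ 1. Reading y takes A from q4 back to q4, so every xyⁱz is accepted.
Pumping length from the standard proof: p = 5 (the number of states). The repeated state found above gives |xy| = j ≤ 5 and |y| = j − i ≥ 1.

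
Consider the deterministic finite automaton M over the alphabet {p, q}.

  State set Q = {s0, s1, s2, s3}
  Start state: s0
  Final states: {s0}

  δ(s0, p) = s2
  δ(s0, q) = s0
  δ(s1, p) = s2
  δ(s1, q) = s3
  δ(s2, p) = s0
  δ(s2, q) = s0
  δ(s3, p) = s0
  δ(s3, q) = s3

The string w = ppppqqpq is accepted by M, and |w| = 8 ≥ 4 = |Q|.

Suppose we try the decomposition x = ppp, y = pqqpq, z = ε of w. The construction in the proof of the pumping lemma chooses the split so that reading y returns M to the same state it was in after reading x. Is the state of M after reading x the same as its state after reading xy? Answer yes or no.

State sequence: s0 -p-> s2 -p-> s0 -p-> s2 -p-> s0 -q-> s0 -q-> s0 -p-> s2 -q-> s0

After x (step 3): s2. After xy (step 8): s0.
They differ (s2 ≠ s0), so y is not a cycle from the state after x; this split is not the one the pumping-lemma construction produces, and pumping y need not keep the string in L(M).

no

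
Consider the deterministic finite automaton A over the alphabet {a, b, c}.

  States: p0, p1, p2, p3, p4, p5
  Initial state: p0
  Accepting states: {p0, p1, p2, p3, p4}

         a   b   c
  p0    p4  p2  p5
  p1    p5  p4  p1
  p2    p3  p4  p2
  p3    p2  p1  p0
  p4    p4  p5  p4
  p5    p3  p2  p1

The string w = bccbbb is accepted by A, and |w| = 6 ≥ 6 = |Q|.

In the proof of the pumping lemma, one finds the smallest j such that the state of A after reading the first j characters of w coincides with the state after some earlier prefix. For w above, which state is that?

p2

Run of A on w = b c c b b b:
  step 0: p0  (start)
  step 1: p2  (read b: p0→p2)
  step 2: p2  (read c: p2→p2)   ← first repeat (p2 seen earlier)
  step 3: p2  (read c: p2→p2)
  step 4: p4  (read b: p2→p4)
  step 5: p5  (read b: p4→p5)
  step 6: p2  (read b: p5→p2)

The earliest repeat is at step j = 2: A is in p2, which it already visited at step i = 1.
Pumping length from the standard proof: p = 6 (the number of states). The repeated state found above gives |xy| = j ≤ 6 and |y| = j − i ≥ 1.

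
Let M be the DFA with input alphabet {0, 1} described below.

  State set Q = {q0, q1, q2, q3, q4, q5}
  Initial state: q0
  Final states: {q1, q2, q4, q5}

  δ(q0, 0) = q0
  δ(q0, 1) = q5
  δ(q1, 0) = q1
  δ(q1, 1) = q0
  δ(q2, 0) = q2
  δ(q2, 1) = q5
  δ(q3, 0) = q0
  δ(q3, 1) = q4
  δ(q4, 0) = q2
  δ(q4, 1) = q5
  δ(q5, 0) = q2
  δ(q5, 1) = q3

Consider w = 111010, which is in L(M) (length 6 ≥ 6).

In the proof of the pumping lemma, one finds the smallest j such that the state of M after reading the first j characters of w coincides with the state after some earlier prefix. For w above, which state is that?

q5

Run of M on w = 1 1 1 0 1 0:
  step 0: q0  (start)
  step 1: q5  (read 1: q0→q5)
  step 2: q3  (read 1: q5→q3)
  step 3: q4  (read 1: q3→q4)
  step 4: q2  (read 0: q4→q2)
  step 5: q5  (read 1: q2→q5)   ← first repeat (q5 seen earlier)
  step 6: q2  (read 0: q5→q2)

The earliest repeat is at step j = 5: M is in q5, which it already visited at step i = 1.
Since M has 6 states, any run of length ≥ 6 visits 6+1 states, so by pigeonhole some state repeats within the first 6 steps — that repeat gives the pumpable loop.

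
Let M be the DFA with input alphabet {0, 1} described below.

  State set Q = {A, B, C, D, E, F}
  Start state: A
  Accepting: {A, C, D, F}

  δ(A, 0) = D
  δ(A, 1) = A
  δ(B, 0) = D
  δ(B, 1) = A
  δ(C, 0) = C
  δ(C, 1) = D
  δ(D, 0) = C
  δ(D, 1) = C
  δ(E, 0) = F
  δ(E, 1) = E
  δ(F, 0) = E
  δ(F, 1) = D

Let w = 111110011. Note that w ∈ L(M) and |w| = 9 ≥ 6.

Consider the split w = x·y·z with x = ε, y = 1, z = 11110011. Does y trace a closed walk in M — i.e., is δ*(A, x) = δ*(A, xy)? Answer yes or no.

Run of M on the first 1 characters of w = 1:
  step 0: A  (start)
  step 1: A  (read 1: A→A)

After x (step 0): A. After xy (step 1): A.
They match, so y = 1 drives M around a cycle from A back to itself; pumping y any number of times keeps M in A before reading z, and xyⁱz ∈ L(M) for every i ≥ 0.

yes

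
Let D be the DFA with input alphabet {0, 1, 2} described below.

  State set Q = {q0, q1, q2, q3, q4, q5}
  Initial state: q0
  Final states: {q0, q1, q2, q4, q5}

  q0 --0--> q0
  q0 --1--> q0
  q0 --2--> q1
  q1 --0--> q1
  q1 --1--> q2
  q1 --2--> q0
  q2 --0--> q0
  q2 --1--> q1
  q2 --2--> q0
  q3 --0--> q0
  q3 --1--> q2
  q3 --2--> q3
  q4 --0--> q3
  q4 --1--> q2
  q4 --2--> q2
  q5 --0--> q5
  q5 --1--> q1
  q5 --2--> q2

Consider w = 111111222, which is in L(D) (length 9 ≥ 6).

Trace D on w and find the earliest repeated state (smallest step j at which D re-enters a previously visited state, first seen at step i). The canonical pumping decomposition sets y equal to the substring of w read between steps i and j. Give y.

1

Run of D on w = 1 1 1 1 1 1 2 2 2:
  step 0: q0  (start)
  step 1: q0  (read 1: q0→q0)   ← first repeat (q0 seen earlier)
  step 2: q0  (read 1: q0→q0)
  step 3: q0  (read 1: q0→q0)
  step 4: q0  (read 1: q0→q0)
  step 5: q0  (read 1: q0→q0)
  step 6: q0  (read 1: q0→q0)
  step 7: q1  (read 2: q0→q1)
  step 8: q0  (read 2: q1→q0)
  step 9: q1  (read 2: q0→q1)

So i = 0, j = 1, giving x = w[0:0] = ε, y = w[0:1] = 1, z = w[1:9] = 11111222.
Check: |xy| = 1 ≤ 6 and |y| = 1 ≥ 1. Reading y takes D from q0 back to q0, so every xyⁱz is accepted.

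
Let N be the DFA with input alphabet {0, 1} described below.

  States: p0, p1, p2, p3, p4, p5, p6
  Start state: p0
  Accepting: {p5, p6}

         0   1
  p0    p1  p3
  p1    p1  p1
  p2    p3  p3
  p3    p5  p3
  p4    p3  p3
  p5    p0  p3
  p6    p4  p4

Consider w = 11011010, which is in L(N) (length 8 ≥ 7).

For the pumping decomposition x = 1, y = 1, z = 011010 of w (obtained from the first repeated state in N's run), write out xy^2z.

xy^2z = 1·1·1·011010 = 111011010.
Reading y = 1 takes N from p3 back to p3, so after x·y·y the machine is still in p3, and z then leads to the accepting state p5. Hence 111011010 ∈ L(N).

111011010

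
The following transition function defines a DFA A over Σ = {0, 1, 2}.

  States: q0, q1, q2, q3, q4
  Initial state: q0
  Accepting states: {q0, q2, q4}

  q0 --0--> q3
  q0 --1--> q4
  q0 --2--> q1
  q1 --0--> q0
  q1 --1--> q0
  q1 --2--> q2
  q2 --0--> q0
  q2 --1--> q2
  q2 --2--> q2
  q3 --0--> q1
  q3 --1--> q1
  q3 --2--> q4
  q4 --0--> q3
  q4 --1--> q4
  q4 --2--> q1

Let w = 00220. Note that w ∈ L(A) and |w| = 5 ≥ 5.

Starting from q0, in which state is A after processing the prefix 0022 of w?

State sequence: q0 -0-> q3 -0-> q1 -2-> q2 -2-> q2

After reading 4 characters, A is in state q2.
(This kind of state-tracing is the core of the pumping-lemma construction: with 5 states, pigeonhole forces a repeat within the first 5 steps.)

q2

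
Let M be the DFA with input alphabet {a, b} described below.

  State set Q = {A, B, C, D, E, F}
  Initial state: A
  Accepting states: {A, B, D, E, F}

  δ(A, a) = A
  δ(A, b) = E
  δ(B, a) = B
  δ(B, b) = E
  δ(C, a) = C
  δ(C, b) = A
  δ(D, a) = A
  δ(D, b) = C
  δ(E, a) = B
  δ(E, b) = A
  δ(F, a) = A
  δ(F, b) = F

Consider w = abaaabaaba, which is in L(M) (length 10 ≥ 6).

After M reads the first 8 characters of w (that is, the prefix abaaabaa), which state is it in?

B

State sequence: A -a-> A -b-> E -a-> B -a-> B -a-> B -b-> E -a-> B -a-> B

After reading 8 characters, M is in state B.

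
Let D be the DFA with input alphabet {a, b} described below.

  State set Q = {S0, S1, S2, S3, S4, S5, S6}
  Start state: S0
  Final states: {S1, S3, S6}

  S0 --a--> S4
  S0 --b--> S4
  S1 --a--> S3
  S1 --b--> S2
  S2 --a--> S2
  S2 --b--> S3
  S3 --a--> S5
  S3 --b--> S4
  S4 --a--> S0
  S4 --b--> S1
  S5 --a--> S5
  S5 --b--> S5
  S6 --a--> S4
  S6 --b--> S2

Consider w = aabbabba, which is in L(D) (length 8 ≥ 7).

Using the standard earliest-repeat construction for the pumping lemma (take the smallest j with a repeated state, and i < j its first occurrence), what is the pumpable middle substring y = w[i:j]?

Run of D on w = a a b b a b b a:
  step 0: S0  (start)
  step 1: S4  (read a: S0→S4)
  step 2: S0  (read a: S4→S0)   ← first repeat (S0 seen earlier)
  step 3: S4  (read b: S0→S4)
  step 4: S1  (read b: S4→S1)
  step 5: S3  (read a: S1→S3)
  step 6: S4  (read b: S3→S4)
  step 7: S1  (read b: S4→S1)
  step 8: S3  (read a: S1→S3)

So i = 0, j = 2, giving x = w[0:0] = ε, y = w[0:2] = aa, z = w[2:8] = bbabba.
Check: |xy| = 2 ≤ 7 and |y| = 2 ≥ 1. Reading y takes D from S0 back to S0, so every xyⁱz is accepted.
Pumping length from the standard proof: p = 7 (the number of states). The repeated state found above gives |xy| = j ≤ 7 and |y| = j − i ≥ 1.

aa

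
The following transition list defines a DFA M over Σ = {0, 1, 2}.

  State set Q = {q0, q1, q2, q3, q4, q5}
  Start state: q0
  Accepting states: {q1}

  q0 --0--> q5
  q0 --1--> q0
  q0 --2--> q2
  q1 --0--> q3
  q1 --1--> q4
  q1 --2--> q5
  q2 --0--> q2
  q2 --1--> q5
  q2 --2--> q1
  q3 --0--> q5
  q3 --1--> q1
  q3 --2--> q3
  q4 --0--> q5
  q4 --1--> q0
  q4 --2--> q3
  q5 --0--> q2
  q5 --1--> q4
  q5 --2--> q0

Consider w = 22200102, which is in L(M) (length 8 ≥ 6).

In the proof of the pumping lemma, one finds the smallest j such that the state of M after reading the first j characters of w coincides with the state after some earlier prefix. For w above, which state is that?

State sequence: q0 -2-> q2 -2-> q1 -2-> q5 -0-> q2 -0-> q2 -1-> q5 -0-> q2 -2-> q1
First repeat at step 4: q2 was already visited.

The earliest repeat is at step j = 4: M is in q2, which it already visited at step i = 1.
The DFA has 6 states, so the proof of the pumping lemma guarantees a repeated state among the first 6+1 visited; the segment between the two visits is the pumpable y.

q2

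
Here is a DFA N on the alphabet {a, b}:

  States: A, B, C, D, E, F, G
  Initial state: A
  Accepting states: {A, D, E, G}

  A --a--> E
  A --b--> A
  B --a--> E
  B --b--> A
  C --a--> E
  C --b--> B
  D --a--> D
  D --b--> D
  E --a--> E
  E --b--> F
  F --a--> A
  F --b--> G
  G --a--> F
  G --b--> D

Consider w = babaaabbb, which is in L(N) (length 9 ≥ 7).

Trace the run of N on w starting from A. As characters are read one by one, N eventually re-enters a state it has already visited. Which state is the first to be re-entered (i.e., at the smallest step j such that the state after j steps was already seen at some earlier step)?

Run of N on w = b a b a a a b b b:
  step 0: A  (start)
  step 1: A  (read b: A→A)   ← first repeat (A seen earlier)
  step 2: E  (read a: A→E)
  step 3: F  (read b: E→F)
  step 4: A  (read a: F→A)
  step 5: E  (read a: A→E)
  step 6: E  (read a: E→E)
  step 7: F  (read b: E→F)
  step 8: G  (read b: F→G)
  step 9: D  (read b: G→D)

The earliest repeat is at step j = 1: N is in A, which it already visited at step i = 0.
With |Q| = 7, pigeonhole forces a state repeat no later than step 7; the substring read between the first and second visits to that state can be pumped.

A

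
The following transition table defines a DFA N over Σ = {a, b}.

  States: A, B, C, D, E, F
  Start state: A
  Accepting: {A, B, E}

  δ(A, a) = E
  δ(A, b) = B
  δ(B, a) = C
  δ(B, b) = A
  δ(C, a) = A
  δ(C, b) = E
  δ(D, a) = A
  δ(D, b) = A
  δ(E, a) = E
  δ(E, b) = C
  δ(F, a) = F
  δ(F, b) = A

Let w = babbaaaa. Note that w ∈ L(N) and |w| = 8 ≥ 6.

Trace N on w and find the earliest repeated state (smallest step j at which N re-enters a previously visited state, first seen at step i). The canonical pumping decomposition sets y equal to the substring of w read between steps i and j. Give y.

State sequence: A -b-> B -a-> C -b-> E -b-> C -a-> A -a-> E -a-> E -a-> E
First repeat at step 4: C was already visited.

So i = 2, j = 4, giving x = w[0:2] = ba, y = w[2:4] = bb, z = w[4:8] = aaaa.
Check: |xy| = 4 ≤ 6 and |y| = 2 ≥ 1. Reading y takes N from C back to C, so every xyⁱz is accepted.
The DFA has 6 states, so the proof of the pumping lemma guarantees a repeated state among the first 6+1 visited; the segment between the two visits is the pumpable y.

bb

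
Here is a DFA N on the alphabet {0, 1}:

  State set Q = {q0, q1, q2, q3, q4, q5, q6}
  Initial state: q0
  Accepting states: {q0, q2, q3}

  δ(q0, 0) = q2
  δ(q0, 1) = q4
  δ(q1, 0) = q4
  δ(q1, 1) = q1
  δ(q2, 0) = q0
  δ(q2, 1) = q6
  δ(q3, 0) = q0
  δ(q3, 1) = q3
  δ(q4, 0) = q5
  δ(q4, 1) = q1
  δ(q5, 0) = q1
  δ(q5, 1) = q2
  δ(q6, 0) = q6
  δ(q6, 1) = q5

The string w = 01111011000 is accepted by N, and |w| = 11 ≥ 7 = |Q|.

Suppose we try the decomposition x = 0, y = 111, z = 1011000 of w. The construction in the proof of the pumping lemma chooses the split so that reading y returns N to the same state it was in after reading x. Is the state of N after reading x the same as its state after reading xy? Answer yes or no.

yes

Run of N on the first 4 characters of w = 0 1 1 1:
  step 0: q0  (start)
  step 1: q2  (read 0: q0→q2)
  step 2: q6  (read 1: q2→q6)
  step 3: q5  (read 1: q6→q5)
  step 4: q2  (read 1: q5→q2)

After x (step 1): q2. After xy (step 4): q2.
They match, so y = 111 drives N around a cycle from q2 back to itself; pumping y any number of times keeps N in q2 before reading z, and xyⁱz ∈ L(N) for every i ≥ 0.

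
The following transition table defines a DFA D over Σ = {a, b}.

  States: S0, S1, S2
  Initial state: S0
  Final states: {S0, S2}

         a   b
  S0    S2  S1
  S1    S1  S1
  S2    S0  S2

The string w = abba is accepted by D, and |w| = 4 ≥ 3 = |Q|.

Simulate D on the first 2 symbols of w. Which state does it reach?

State sequence: S0 -a-> S2 -b-> S2

After reading 2 characters, D is in state S2.

S2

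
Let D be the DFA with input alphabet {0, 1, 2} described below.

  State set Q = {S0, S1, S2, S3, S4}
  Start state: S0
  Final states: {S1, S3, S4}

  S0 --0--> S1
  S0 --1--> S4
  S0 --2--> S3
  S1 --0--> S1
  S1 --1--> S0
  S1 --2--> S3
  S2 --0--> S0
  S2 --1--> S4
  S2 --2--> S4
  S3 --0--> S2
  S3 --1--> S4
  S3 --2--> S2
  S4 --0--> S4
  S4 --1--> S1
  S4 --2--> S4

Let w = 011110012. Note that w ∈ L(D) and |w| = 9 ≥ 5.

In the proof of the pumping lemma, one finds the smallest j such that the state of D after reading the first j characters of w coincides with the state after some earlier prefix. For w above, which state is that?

S0

Run of D on w = 0 1 1 1 1 0 0 1 2:
  step 0: S0  (start)
  step 1: S1  (read 0: S0→S1)
  step 2: S0  (read 1: S1→S0)   ← first repeat (S0 seen earlier)
  step 3: S4  (read 1: S0→S4)
  step 4: S1  (read 1: S4→S1)
  step 5: S0  (read 1: S1→S0)
  step 6: S1  (read 0: S0→S1)
  step 7: S1  (read 0: S1→S1)
  step 8: S0  (read 1: S1→S0)
  step 9: S3  (read 2: S0→S3)

The earliest repeat is at step j = 2: D is in S0, which it already visited at step i = 0.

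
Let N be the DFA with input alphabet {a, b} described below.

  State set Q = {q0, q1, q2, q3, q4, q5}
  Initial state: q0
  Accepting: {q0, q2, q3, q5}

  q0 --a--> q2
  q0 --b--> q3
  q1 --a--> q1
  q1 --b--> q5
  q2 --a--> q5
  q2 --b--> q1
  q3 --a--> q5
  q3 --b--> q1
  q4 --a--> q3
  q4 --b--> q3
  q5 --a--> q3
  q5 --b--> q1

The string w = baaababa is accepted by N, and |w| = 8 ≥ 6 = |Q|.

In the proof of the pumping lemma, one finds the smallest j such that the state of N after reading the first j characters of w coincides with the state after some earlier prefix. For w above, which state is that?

Run of N on w = b a a a b a b a:
  step 0: q0  (start)
  step 1: q3  (read b: q0→q3)
  step 2: q5  (read a: q3→q5)
  step 3: q3  (read a: q5→q3)   ← first repeat (q3 seen earlier)
  step 4: q5  (read a: q3→q5)
  step 5: q1  (read b: q5→q1)
  step 6: q1  (read a: q1→q1)
  step 7: q5  (read b: q1→q5)
  step 8: q3  (read a: q5→q3)

The earliest repeat is at step j = 3: N is in q3, which it already visited at step i = 1.
The DFA has 6 states, so the proof of the pumping lemma guarantees a repeated state among the first 6+1 visited; the segment between the two visits is the pumpable y.

q3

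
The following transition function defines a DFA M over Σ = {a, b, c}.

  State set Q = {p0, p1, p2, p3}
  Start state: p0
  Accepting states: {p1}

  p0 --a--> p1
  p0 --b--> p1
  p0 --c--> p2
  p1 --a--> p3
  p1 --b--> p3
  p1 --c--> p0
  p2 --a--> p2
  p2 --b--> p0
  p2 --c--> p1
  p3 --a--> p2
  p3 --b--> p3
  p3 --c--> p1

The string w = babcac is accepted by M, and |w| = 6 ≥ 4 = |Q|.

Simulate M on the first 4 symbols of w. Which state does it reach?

p1

State sequence: p0 -b-> p1 -a-> p3 -b-> p3 -c-> p1

After reading 4 characters, M is in state p1.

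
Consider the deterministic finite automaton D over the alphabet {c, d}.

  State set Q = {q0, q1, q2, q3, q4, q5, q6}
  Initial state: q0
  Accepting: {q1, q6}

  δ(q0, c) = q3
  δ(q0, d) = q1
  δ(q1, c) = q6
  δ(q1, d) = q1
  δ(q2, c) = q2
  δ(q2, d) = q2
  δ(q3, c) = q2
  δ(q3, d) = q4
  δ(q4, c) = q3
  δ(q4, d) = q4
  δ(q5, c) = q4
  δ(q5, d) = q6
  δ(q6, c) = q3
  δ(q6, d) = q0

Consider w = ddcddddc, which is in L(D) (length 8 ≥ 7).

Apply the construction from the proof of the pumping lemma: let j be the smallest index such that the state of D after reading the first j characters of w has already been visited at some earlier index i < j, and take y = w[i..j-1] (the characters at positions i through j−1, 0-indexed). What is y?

State sequence: q0 -d-> q1 -d-> q1 -c-> q6 -d-> q0 -d-> q1 -d-> q1 -d-> q1 -c-> q6
First repeat at step 2: q1 was already visited.

So i = 1, j = 2, giving x = w[0:1] = d, y = w[1:2] = d, z = w[2:8] = cddddc.
Check: |xy| = 2 ≤ 7 and |y| = 1 ≥ 1. Reading y takes D from q1 back to q1, so every xyⁱz is accepted.
Since D has 7 states, any run of length ≥ 7 visits 7+1 states, so by pigeonhole some state repeats within the first 7 steps — that repeat gives the pumpable loop.

d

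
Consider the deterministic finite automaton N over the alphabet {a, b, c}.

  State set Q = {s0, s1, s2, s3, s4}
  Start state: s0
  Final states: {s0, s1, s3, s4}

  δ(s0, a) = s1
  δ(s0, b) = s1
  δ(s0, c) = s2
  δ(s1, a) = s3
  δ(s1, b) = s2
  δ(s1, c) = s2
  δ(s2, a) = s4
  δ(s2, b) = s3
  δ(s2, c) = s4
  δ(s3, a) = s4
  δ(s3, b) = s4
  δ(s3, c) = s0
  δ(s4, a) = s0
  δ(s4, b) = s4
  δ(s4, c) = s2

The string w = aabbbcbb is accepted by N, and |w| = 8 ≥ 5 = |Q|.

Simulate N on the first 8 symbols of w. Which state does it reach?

s4

Run of N on the first 8 characters of w = a a b b b c b b:
  step 0: s0  (start)
  step 1: s1  (read a: s0→s1)
  step 2: s3  (read a: s1→s3)
  step 3: s4  (read b: s3→s4)
  step 4: s4  (read b: s4→s4)
  step 5: s4  (read b: s4→s4)
  step 6: s2  (read c: s4→s2)
  step 7: s3  (read b: s2→s3)
  step 8: s4  (read b: s3→s4)

After reading 8 characters, N is in state s4.
(This kind of state-tracing is the core of the pumping-lemma construction: with 5 states, pigeonhole forces a repeat within the first 5 steps.)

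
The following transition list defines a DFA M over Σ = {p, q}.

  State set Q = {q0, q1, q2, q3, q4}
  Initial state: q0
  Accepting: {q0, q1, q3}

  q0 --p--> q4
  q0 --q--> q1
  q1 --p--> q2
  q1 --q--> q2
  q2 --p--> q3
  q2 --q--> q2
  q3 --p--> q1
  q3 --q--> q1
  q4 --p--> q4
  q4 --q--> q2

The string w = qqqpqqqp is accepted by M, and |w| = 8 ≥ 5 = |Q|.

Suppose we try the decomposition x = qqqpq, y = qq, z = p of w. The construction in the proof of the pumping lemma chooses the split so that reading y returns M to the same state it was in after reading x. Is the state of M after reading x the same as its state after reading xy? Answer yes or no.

no

Run of M on the first 7 characters of w = q q q p q q q:
  step 0: q0  (start)
  step 1: q1  (read q: q0→q1)
  step 2: q2  (read q: q1→q2)
  step 3: q2  (read q: q2→q2)
  step 4: q3  (read p: q2→q3)
  step 5: q1  (read q: q3→q1)
  step 6: q2  (read q: q1→q2)
  step 7: q2  (read q: q2→q2)

After x (step 5): q1. After xy (step 7): q2.
They differ (q1 ≠ q2), so y is not a cycle from the state after x; this split is not the one the pumping-lemma construction produces, and pumping y need not keep the string in L(M).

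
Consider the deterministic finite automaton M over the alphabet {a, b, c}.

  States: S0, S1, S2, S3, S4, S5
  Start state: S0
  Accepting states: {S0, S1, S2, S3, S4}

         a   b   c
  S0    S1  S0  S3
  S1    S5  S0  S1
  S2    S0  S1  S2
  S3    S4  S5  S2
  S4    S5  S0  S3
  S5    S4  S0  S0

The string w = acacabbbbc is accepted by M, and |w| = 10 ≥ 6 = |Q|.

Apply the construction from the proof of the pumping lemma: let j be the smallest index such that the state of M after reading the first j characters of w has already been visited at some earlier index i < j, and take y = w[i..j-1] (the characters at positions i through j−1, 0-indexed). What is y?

Run of M on w = a c a c a b b b b c:
  step 0: S0  (start)
  step 1: S1  (read a: S0→S1)
  step 2: S1  (read c: S1→S1)   ← first repeat (S1 seen earlier)
  step 3: S5  (read a: S1→S5)
  step 4: S0  (read c: S5→S0)
  step 5: S1  (read a: S0→S1)
  step 6: S0  (read b: S1→S0)
  step 7: S0  (read b: S0→S0)
  step 8: S0  (read b: S0→S0)
  step 9: S0  (read b: S0→S0)
  step 10: S3  (read c: S0→S3)

So i = 1, j = 2, giving x = w[0:1] = a, y = w[1:2] = c, z = w[2:10] = acabbbbc.
Check: |xy| = 2 ≤ 6 and |y| = 1 ≥ 1. Reading y takes M from S1 back to S1, so every xyⁱz is accepted.

c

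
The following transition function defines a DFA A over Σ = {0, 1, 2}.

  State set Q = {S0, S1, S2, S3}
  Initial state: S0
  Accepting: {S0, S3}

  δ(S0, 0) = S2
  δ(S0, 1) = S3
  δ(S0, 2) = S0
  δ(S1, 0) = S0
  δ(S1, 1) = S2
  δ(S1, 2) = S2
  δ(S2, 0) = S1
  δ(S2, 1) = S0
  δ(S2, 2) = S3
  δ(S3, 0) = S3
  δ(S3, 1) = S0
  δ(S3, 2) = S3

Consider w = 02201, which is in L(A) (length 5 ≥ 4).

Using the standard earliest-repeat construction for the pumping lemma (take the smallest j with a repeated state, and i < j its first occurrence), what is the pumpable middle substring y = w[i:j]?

2

State sequence: S0 -0-> S2 -2-> S3 -2-> S3 -0-> S3 -1-> S0
First repeat at step 3: S3 was already visited.

So i = 2, j = 3, giving x = w[0:2] = 02, y = w[2:3] = 2, z = w[3:5] = 01.
Check: |xy| = 3 ≤ 4 and |y| = 1 ≥ 1. Reading y takes A from S3 back to S3, so every xyⁱz is accepted.
The DFA has 4 states, so the proof of the pumping lemma guarantees a repeated state among the first 4+1 visited; the segment between the two visits is the pumpable y.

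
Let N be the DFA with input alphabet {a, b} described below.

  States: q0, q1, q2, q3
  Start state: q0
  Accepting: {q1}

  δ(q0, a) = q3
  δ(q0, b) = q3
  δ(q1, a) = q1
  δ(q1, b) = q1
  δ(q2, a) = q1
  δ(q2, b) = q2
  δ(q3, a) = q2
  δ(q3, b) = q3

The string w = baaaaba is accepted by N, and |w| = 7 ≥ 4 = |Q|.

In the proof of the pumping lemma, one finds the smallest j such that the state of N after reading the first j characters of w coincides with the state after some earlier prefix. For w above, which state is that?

Run of N on w = b a a a a b a:
  step 0: q0  (start)
  step 1: q3  (read b: q0→q3)
  step 2: q2  (read a: q3→q2)
  step 3: q1  (read a: q2→q1)
  step 4: q1  (read a: q1→q1)   ← first repeat (q1 seen earlier)
  step 5: q1  (read a: q1→q1)
  step 6: q1  (read b: q1→q1)
  step 7: q1  (read a: q1→q1)

The earliest repeat is at step j = 4: N is in q1, which it already visited at step i = 3.
With |Q| = 4, pigeonhole forces a state repeat no later than step 4; the substring read between the first and second visits to that state can be pumped.

q1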